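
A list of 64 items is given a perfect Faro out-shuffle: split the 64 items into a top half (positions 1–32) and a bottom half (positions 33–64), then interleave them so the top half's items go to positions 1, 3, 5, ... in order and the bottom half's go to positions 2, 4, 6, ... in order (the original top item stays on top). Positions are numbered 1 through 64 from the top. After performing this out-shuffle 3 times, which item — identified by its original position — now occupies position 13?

34

Work backwards from position 13, undoing one out-shuffle at a time:
13 ← 7 ← 4 ← 34
So the item now at position 13 started at position 34.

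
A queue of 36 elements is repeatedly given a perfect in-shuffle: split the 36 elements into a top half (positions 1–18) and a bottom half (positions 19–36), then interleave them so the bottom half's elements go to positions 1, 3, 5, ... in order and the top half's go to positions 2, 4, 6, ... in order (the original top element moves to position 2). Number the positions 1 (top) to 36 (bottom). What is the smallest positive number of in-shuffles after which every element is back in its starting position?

The in-shuffle permutes the 36 positions with cycle lengths [36].
Every element is home exactly when every cycle has completed a whole number of laps, i.e. after lcm(36) = 36 in-shuffles.

36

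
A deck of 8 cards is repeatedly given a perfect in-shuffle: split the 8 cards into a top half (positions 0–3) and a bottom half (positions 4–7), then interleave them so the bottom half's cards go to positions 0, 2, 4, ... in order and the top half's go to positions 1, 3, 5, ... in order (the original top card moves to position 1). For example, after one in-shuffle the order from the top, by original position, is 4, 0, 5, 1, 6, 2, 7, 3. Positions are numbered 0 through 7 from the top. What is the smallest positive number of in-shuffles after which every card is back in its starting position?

6

The in-shuffle permutes the 8 positions with cycle lengths [2, 6].
Every card is home exactly when every cycle has completed a whole number of laps, i.e. after lcm(2, 6) = 6 in-shuffles.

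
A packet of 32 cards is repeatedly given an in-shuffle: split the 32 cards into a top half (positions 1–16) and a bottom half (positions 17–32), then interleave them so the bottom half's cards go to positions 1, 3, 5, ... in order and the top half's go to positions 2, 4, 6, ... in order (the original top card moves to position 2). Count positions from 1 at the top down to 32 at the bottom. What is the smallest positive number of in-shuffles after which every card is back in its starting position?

10

The in-shuffle permutes the 32 positions with cycle lengths [2, 10, 10, 10].
Every card is home exactly when every cycle has completed a whole number of laps, i.e. after lcm(2, 10) = 10 in-shuffles.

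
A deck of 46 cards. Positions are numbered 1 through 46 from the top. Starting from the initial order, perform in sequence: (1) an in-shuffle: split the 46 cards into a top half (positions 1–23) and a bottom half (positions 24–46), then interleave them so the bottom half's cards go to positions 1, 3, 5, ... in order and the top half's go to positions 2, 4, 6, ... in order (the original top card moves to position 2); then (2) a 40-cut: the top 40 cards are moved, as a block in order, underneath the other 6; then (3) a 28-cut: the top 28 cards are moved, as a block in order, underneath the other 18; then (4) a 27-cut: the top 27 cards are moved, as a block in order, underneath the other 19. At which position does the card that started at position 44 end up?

Track the card from position 44 forward through each operation:
  after op 1 (in-shuffle): 44 → 41
  after op 2 (cut 40): 41 → 1
  after op 3 (cut 28): 1 → 19
  after op 4 (cut 27): 19 → 38

38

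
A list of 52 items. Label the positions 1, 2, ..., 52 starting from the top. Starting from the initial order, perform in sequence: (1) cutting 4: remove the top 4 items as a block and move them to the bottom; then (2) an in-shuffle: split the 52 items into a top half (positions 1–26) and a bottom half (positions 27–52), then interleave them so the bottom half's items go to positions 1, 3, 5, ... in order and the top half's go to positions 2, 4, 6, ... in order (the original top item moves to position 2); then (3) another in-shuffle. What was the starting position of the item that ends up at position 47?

29

Undo the operations in reverse order, starting from position 47:
  undo op 3 (in-shuffle, from bottom half): 47 ← 50
  undo op 2 (in-shuffle, from top half): 50 ← 25
  undo op 1 (cut 4): 25 ← 29
So the item at position 47 came from original position 29.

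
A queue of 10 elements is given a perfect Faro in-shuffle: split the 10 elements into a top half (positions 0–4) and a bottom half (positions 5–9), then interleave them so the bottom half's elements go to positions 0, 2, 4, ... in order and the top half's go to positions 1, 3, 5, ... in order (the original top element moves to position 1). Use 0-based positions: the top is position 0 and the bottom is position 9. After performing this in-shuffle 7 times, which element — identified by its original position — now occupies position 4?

Work backwards from position 4, undoing one in-shuffle at a time:
4 ← 7 ← 3 ← 1 ← 0 ← 5 ← 2 ← 6
So the element now at position 4 started at position 6.

6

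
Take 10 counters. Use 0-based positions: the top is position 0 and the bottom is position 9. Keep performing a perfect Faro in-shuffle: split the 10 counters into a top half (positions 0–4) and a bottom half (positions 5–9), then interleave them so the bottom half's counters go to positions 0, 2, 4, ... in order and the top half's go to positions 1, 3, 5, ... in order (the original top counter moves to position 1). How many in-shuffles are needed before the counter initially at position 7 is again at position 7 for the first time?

10

Follow position 7 under repeated in-shuffles:
7 → 4 → 9 → 8 → 6 → 2 → 5 → 0 → 1 → 3 → 7
It first returns after 10 in-shuffles.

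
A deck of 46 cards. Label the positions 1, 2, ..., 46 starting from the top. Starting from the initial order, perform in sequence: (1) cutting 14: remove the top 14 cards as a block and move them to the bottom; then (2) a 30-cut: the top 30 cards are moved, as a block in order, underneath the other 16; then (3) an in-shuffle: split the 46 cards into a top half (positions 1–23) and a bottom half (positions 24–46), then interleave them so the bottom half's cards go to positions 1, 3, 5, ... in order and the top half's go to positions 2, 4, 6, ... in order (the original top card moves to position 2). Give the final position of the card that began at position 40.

Track the card from position 40 forward through each operation:
  after op 1 (cut 14): 40 → 26
  after op 2 (cut 30): 26 → 42
  after op 3 (in-shuffle): 42 → 37

37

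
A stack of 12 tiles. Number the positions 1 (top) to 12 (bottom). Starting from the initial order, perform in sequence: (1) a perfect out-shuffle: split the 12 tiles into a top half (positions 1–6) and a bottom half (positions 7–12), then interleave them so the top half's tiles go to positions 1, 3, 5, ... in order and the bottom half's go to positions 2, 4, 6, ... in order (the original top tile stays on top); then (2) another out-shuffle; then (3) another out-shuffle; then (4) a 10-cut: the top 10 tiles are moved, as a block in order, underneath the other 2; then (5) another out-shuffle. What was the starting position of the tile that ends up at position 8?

6

Undo the operations in reverse order, starting from position 8:
  undo op 5 (out-shuffle, from bottom half): 8 ← 10
  undo op 4 (cut 10): 10 ← 8
  undo op 3 (out-shuffle, from bottom half): 8 ← 10
  undo op 2 (out-shuffle, from bottom half): 10 ← 11
  undo op 1 (out-shuffle, from top half): 11 ← 6
So the tile at position 8 came from original position 6.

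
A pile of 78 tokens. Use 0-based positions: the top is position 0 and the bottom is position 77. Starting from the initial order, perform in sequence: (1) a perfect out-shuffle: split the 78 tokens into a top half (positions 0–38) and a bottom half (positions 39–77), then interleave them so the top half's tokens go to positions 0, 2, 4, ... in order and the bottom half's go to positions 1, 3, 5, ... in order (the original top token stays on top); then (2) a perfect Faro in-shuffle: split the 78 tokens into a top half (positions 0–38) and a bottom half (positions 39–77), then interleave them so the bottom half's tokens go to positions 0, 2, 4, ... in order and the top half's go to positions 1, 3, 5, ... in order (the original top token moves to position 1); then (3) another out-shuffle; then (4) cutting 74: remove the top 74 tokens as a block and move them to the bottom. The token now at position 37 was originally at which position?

52

Undo the operations in reverse order, starting from position 37:
  undo op 4 (cut 74): 37 ← 33
  undo op 3 (out-shuffle, from bottom half): 33 ← 55
  undo op 2 (in-shuffle, from top half): 55 ← 27
  undo op 1 (out-shuffle, from bottom half): 27 ← 52
So the token at position 37 came from original position 52.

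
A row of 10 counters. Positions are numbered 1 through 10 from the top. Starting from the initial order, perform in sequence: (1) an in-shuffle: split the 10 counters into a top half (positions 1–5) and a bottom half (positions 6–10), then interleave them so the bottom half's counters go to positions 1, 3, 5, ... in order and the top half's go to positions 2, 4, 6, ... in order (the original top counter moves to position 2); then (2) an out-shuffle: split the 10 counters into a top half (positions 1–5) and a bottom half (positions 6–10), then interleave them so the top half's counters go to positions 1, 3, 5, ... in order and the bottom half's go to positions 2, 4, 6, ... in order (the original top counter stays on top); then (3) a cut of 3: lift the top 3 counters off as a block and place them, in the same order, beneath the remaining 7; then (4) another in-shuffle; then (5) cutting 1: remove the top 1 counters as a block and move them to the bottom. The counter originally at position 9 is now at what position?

1

Track the counter from position 9 forward through each operation:
  after op 1 (in-shuffle): 9 → 7
  after op 2 (out-shuffle): 7 → 4
  after op 3 (cut 3): 4 → 1
  after op 4 (in-shuffle): 1 → 2
  after op 5 (cut 1): 2 → 1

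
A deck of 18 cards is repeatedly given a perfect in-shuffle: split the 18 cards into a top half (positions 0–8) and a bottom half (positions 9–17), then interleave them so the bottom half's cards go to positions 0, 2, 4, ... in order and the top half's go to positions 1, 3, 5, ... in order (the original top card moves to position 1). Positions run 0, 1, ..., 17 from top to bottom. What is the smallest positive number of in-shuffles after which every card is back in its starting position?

The in-shuffle permutes the 18 positions with cycle lengths [18].
Every card is home exactly when every cycle has completed a whole number of laps, i.e. after lcm(18) = 18 in-shuffles.

18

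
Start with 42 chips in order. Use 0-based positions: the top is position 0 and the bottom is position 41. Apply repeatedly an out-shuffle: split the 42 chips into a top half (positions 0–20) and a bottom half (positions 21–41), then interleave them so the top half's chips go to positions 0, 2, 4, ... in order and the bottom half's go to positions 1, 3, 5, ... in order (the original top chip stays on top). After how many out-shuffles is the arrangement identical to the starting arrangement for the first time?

The out-shuffle permutes the 42 positions with cycle lengths [1, 1, 20, 20].
Every chip is home exactly when every cycle has completed a whole number of laps, i.e. after lcm(1, 20) = 20 out-shuffles.

20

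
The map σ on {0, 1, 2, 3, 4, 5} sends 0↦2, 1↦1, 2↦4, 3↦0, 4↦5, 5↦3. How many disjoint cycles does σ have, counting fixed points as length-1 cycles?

2

Cycle decomposition: (0 2 4 5 3) (1).
2 cycles.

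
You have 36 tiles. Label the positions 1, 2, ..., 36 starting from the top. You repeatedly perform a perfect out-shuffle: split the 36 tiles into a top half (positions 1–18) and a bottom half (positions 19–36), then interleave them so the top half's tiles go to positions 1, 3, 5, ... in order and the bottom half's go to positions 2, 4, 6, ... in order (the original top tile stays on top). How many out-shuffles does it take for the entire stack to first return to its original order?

12

The out-shuffle permutes the 36 positions with cycle lengths [1, 1, 3, 3, 4, 12, 12].
Every tile is home exactly when every cycle has completed a whole number of laps, i.e. after lcm(1, 3, 4, 12) = 12 out-shuffles.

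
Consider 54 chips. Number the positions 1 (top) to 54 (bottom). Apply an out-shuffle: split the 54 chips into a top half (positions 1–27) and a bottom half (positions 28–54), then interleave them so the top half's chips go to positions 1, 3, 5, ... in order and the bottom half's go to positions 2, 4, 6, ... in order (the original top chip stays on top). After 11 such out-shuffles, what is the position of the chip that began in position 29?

52

Track the chip's position through each out-shuffle:
29 → 4 → 7 → 13 → 25 → 49 → 44 → 34 → 14 → 27 → 53 → 52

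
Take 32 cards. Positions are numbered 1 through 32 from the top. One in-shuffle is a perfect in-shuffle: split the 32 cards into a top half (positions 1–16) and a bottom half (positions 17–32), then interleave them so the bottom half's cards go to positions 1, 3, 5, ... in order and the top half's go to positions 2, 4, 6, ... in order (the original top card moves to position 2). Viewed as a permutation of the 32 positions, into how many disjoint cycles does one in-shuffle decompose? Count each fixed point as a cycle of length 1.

Trace each unvisited position around until it returns:
(1 2 4 8 16 32 31 29 25 17) (3 6 12 24 15 30 27 21 9 18) (5 10 20 7 14 28 23 13 26 19) (11 22)
4 cycles in total.

4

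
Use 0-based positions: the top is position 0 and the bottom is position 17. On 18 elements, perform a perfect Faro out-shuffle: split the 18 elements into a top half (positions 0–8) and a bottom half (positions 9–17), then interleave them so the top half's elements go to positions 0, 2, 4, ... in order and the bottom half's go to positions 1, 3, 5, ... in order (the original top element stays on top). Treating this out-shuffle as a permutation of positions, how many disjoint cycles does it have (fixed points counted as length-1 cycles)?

Trace each unvisited position around until it returns:
(0) (1 2 4 8 16 15 13 9) (3 6 12 7 14 11 5 10) (17)
4 cycles in total.

4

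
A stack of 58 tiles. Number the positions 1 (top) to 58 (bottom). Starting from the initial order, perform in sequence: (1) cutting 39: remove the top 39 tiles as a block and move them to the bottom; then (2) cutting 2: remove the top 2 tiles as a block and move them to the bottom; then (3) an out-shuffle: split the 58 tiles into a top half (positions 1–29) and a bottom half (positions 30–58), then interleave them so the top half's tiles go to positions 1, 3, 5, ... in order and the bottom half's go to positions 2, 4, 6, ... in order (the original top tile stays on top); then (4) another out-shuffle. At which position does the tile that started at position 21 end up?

Track the tile from position 21 forward through each operation:
  after op 1 (cut 39): 21 → 40
  after op 2 (cut 2): 40 → 38
  after op 3 (out-shuffle): 38 → 18
  after op 4 (out-shuffle): 18 → 35

35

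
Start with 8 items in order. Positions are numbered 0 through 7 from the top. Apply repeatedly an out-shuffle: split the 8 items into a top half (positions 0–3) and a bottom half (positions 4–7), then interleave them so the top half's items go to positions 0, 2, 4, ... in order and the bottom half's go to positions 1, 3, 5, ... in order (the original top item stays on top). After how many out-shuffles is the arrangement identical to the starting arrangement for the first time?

3

The out-shuffle permutes the 8 positions with cycle lengths [1, 1, 3, 3].
Every item is home exactly when every cycle has completed a whole number of laps, i.e. after lcm(1, 3) = 3 out-shuffles.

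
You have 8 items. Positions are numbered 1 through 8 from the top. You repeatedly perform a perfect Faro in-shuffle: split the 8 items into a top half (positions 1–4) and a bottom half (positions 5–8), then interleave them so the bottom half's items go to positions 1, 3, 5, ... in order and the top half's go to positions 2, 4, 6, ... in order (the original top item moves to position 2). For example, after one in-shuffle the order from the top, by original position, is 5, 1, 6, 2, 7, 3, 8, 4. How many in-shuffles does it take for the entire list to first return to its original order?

The in-shuffle permutes the 8 positions with cycle lengths [2, 6].
Every item is home exactly when every cycle has completed a whole number of laps, i.e. after lcm(2, 6) = 6 in-shuffles.

6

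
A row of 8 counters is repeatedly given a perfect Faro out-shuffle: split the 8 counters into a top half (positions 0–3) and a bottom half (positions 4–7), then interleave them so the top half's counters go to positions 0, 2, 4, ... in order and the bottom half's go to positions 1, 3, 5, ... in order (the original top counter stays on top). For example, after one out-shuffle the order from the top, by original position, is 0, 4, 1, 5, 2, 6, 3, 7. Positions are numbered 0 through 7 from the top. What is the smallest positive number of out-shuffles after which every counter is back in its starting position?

The out-shuffle permutes the 8 positions with cycle lengths [1, 1, 3, 3].
Every counter is home exactly when every cycle has completed a whole number of laps, i.e. after lcm(1, 3) = 3 out-shuffles.

3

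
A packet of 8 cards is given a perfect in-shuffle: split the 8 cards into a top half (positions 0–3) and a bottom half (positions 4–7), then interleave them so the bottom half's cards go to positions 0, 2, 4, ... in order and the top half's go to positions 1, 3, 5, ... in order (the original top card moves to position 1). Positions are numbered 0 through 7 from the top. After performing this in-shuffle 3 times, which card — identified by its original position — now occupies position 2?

Work backwards from position 2, undoing one in-shuffle at a time:
2 ← 5 ← 2 ← 5
So the card now at position 2 started at position 5.

5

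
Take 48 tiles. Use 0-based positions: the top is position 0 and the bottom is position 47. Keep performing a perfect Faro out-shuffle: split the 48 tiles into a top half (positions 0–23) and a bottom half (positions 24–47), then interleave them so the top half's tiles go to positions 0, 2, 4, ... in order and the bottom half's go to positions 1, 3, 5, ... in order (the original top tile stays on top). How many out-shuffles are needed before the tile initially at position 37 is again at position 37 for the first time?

23

Follow position 37 under repeated out-shuffles:
37 → 27 → 7 → 14 → 28 → 9 → 18 → 36 → ... → 37 (length 23)
It first returns after 23 out-shuffles.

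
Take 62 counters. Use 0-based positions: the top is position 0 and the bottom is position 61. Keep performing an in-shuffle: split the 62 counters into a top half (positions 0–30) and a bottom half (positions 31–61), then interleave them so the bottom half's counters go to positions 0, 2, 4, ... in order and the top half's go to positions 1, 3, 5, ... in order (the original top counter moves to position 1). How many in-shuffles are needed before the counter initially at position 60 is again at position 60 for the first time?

Follow position 60 under repeated in-shuffles:
60 → 58 → 54 → 46 → 30 → 61 → 60
It first returns after 6 in-shuffles.

6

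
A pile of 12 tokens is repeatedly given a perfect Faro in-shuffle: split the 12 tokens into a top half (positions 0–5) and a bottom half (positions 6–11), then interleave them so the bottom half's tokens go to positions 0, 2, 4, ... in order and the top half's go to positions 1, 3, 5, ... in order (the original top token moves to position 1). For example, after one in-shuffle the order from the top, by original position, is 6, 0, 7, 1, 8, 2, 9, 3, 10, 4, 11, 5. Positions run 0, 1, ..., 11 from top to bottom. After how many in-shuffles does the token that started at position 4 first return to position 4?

Follow position 4 under repeated in-shuffles:
4 → 9 → 6 → 0 → 1 → 3 → 7 → 2 → 5 → 11 → 10 → 8 → 4
It first returns after 12 in-shuffles.

12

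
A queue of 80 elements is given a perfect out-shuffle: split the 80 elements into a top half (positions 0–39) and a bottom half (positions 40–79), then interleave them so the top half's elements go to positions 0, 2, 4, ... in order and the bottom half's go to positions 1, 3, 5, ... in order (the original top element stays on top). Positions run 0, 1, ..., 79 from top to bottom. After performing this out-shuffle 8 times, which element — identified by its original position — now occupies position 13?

Work backwards from position 13, undoing one out-shuffle at a time:
13 ← 46 ← 23 ← 51 ← 65 ← 72 ← 36 ← 18 ← 9
So the element now at position 13 started at position 9.

9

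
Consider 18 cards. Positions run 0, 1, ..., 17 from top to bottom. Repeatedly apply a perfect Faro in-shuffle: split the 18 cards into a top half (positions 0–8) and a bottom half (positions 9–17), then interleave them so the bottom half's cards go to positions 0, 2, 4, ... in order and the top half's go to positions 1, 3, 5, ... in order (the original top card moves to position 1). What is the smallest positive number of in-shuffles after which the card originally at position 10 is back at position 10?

Follow position 10 under repeated in-shuffles:
10 → 2 → 5 → 11 → 4 → 9 → 0 → 1 → 3 → 7 → 15 → 12 → 6 → 13 → 8 → 17 → 16 → 14 → 10
It first returns after 18 in-shuffles.

18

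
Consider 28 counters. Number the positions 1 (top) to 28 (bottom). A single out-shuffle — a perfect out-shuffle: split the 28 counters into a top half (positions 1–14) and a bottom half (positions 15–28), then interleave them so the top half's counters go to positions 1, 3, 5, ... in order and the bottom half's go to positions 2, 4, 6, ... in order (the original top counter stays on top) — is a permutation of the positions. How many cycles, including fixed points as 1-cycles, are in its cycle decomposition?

Trace each unvisited position around until it returns:
(1) (2 3 5 9 17 6 ... len 18) (4 7 13 25 22 16) (10 19) (28)
5 cycles in total.

5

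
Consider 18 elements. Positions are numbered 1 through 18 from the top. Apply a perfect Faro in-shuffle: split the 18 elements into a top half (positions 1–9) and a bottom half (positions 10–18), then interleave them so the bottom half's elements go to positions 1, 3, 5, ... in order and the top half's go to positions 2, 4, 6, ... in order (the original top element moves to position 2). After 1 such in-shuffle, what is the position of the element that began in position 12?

5

Track the element's position through each in-shuffle:
12 → 5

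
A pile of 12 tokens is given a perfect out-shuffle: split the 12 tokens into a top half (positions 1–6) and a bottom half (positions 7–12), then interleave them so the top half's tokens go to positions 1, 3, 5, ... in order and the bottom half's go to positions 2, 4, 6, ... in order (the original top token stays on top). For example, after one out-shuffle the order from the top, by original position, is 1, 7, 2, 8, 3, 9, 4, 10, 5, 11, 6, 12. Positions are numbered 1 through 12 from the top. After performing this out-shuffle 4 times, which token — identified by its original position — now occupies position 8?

Work backwards from position 8, undoing one out-shuffle at a time:
8 ← 10 ← 11 ← 6 ← 9
So the token now at position 8 started at position 9.

9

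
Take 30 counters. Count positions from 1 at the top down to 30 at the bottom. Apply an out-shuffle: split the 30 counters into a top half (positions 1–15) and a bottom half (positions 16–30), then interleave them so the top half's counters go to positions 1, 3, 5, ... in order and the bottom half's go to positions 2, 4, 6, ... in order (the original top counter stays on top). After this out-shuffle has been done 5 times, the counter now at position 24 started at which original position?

Work backwards from position 24, undoing one out-shuffle at a time:
24 ← 27 ← 14 ← 22 ← 26 ← 28
So the counter now at position 24 started at position 28.

28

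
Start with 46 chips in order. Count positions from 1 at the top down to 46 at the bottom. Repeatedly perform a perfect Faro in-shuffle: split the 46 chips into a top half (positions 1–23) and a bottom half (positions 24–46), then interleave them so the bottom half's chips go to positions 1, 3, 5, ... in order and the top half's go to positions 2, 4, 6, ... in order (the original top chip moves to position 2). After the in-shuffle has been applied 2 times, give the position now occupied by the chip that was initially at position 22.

Track the chip's position through each in-shuffle:
22 → 44 → 41

41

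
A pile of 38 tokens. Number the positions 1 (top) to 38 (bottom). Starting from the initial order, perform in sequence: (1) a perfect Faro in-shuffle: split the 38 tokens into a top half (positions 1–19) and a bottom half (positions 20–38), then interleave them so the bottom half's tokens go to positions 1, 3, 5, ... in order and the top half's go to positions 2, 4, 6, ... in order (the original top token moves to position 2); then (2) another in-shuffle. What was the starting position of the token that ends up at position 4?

1

Undo the operations in reverse order, starting from position 4:
  undo op 2 (in-shuffle, from top half): 4 ← 2
  undo op 1 (in-shuffle, from top half): 2 ← 1
So the token at position 4 came from original position 1.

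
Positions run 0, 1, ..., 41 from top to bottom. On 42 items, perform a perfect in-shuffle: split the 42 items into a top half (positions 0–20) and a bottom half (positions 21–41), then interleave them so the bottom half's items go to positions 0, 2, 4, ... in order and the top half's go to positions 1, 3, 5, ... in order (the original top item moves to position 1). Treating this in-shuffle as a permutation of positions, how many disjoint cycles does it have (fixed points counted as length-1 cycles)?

3

Trace each unvisited position around until it returns:
(0 1 3 7 15 31 ... len 14) (2 5 11 23 4 9 ... len 14) (6 13 27 12 25 8 ... len 14)
3 cycles in total.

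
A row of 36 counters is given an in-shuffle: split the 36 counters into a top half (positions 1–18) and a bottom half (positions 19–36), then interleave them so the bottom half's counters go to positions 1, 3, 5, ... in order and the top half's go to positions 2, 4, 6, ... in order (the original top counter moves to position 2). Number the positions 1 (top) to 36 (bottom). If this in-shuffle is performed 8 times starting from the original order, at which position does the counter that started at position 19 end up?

17

Track the counter's position through each in-shuffle:
19 → 1 → 2 → 4 → 8 → 16 → 32 → 27 → 17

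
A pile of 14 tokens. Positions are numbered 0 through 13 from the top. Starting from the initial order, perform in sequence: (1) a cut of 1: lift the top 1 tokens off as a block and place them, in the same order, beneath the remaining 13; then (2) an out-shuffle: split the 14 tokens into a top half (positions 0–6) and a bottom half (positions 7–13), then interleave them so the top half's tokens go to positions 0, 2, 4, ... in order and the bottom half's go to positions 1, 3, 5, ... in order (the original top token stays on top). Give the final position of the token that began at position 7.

12

Track the token from position 7 forward through each operation:
  after op 1 (cut 1): 7 → 6
  after op 2 (out-shuffle): 6 → 12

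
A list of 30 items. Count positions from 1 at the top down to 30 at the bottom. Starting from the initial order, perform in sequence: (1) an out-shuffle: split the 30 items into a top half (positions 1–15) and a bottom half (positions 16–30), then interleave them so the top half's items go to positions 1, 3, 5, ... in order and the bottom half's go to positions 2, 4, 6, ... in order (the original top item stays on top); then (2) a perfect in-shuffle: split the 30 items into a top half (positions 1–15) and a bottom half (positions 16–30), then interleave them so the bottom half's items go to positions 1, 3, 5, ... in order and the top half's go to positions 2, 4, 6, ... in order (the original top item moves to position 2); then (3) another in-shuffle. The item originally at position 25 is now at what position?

Track the item from position 25 forward through each operation:
  after op 1 (out-shuffle): 25 → 20
  after op 2 (in-shuffle): 20 → 9
  after op 3 (in-shuffle): 9 → 18

18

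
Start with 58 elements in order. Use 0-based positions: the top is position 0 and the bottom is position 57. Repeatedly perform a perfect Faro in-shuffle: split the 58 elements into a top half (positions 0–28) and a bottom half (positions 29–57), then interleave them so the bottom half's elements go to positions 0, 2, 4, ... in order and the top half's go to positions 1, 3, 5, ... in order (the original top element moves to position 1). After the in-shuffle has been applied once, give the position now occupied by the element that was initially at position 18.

Track the element's position through each in-shuffle:
18 → 37

37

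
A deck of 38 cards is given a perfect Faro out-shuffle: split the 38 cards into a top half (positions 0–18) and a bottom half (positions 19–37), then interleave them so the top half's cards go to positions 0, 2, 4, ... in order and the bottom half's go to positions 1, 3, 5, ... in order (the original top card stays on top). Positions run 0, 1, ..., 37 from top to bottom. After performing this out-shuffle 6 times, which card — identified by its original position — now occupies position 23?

Work backwards from position 23, undoing one out-shuffle at a time:
23 ← 30 ← 15 ← 26 ← 13 ← 25 ← 31
So the card now at position 23 started at position 31.

31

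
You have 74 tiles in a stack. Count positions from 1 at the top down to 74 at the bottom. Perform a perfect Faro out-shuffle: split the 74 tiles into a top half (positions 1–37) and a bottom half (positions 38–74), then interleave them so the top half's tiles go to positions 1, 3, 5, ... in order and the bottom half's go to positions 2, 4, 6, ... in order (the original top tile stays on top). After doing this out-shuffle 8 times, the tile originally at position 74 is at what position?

Position 74 is a fixed point of every out-shuffle, so the tile never moves.

74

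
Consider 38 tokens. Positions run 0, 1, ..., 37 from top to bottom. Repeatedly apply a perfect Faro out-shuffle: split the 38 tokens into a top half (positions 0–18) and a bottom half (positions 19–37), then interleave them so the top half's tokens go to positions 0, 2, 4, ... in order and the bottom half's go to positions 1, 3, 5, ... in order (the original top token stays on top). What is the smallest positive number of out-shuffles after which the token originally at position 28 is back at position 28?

36

Follow position 28 under repeated out-shuffles:
28 → 19 → 1 → 2 → 4 → 8 → 16 → 32 → ... → 28 (length 36)
It first returns after 36 out-shuffles.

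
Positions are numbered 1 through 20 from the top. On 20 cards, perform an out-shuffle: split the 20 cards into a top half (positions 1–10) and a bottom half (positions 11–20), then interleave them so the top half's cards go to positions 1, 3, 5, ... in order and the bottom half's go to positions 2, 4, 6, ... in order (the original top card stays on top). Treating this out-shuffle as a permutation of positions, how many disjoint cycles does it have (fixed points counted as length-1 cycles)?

3

Trace each unvisited position around until it returns:
(1) (2 3 5 9 17 14 ... len 18) (20)
3 cycles in total.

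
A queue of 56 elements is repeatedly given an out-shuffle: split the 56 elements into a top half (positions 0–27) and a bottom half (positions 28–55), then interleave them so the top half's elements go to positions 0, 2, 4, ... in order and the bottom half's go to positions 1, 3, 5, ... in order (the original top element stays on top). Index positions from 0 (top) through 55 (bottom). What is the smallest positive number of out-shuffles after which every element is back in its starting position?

The out-shuffle permutes the 56 positions with cycle lengths [1, 1, 4, 10, 20, 20].
Every element is home exactly when every cycle has completed a whole number of laps, i.e. after lcm(1, 4, 10, 20) = 20 out-shuffles.

20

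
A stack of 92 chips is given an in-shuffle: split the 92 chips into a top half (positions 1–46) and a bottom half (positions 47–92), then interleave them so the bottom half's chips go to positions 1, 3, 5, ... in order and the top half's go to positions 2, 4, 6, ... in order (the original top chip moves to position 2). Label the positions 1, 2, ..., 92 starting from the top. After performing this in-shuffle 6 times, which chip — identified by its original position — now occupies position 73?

52

Work backwards from position 73, undoing one in-shuffle at a time:
73 ← 83 ← 88 ← 44 ← 22 ← 11 ← 52
So the chip now at position 73 started at position 52.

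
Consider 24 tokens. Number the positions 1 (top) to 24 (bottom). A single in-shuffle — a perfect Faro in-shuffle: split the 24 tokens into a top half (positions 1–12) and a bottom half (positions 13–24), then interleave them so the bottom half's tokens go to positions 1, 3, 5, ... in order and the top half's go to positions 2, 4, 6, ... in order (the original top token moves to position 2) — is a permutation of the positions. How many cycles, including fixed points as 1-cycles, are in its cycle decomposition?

2

Trace each unvisited position around until it returns:
(1 2 4 8 16 7 ... len 20) (5 10 20 15)
2 cycles in total.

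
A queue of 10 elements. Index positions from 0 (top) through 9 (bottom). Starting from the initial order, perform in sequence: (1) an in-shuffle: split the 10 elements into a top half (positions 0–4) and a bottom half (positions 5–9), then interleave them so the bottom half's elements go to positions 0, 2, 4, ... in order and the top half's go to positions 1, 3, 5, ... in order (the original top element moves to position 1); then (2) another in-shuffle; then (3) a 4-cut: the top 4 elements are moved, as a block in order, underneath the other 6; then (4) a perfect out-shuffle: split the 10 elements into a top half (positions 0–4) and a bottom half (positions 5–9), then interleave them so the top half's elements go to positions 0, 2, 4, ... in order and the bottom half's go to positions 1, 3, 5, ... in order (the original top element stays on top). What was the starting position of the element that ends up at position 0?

3

Undo the operations in reverse order, starting from position 0:
  undo op 4 (out-shuffle, from top half): 0 ← 0
  undo op 3 (cut 4): 0 ← 4
  undo op 2 (in-shuffle, from bottom half): 4 ← 7
  undo op 1 (in-shuffle, from top half): 7 ← 3
So the element at position 0 came from original position 3.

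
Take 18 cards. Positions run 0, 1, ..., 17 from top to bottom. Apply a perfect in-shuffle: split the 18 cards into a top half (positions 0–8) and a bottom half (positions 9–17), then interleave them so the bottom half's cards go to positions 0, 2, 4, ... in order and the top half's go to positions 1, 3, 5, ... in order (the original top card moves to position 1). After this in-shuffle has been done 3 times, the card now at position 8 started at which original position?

12

Work backwards from position 8, undoing one in-shuffle at a time:
8 ← 13 ← 6 ← 12
So the card now at position 8 started at position 12.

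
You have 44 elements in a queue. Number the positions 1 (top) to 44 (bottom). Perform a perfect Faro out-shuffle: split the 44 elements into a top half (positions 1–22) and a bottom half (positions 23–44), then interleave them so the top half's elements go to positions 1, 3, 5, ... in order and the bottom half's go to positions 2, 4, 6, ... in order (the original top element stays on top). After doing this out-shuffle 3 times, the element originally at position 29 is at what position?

Track the element's position through each out-shuffle:
29 → 14 → 27 → 10

10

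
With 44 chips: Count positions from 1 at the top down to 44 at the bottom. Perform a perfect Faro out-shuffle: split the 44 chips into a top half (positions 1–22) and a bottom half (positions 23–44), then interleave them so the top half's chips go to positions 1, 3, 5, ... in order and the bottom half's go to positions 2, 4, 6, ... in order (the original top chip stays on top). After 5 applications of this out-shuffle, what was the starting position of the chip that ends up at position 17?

23

Work backwards from position 17, undoing one out-shuffle at a time:
17 ← 9 ← 5 ← 3 ← 2 ← 23
So the chip now at position 17 started at position 23.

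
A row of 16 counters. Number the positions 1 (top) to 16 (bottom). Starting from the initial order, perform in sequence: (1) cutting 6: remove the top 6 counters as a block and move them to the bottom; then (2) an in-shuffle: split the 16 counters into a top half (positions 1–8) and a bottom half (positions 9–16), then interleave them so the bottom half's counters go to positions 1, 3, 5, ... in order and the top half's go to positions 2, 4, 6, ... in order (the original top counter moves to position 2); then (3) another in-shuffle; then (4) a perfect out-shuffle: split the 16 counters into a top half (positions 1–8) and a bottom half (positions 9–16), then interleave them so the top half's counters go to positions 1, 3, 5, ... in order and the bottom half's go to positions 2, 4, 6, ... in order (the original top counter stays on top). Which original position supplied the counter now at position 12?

Undo the operations in reverse order, starting from position 12:
  undo op 4 (out-shuffle, from bottom half): 12 ← 14
  undo op 3 (in-shuffle, from top half): 14 ← 7
  undo op 2 (in-shuffle, from bottom half): 7 ← 12
  undo op 1 (cut 6): 12 ← 2
So the counter at position 12 came from original position 2.

2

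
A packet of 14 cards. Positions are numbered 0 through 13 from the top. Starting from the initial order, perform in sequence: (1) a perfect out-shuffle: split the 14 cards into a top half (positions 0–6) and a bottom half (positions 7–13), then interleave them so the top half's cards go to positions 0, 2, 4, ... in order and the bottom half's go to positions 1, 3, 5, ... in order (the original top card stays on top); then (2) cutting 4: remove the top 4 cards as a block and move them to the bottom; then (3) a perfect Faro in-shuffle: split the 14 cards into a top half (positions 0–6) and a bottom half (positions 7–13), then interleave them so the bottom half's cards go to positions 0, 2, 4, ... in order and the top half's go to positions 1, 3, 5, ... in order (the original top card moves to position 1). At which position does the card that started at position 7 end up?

8

Track the card from position 7 forward through each operation:
  after op 1 (out-shuffle): 7 → 1
  after op 2 (cut 4): 1 → 11
  after op 3 (in-shuffle): 11 → 8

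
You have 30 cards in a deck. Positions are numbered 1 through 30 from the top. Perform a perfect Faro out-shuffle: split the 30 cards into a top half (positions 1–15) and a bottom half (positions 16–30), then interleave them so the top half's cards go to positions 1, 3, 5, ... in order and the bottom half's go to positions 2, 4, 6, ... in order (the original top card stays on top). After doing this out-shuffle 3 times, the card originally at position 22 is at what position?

Track the card's position through each out-shuffle:
22 → 14 → 27 → 24

24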